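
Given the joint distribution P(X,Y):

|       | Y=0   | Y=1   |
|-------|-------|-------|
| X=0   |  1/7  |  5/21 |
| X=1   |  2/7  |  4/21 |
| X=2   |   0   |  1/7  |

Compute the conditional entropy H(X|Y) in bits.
1.2819 bits

H(X|Y) = H(X,Y) - H(Y)

H(X,Y) = -Σ_{x,y} P(x,y) log₂ P(x,y). Per-cell terms -P(x,y)·log₂P(x,y):
  X=0: 0.40105, 0.49295
  X=1: 0.51639, 0.45568
  X=2: 0.00000, 0.40105
  (cells with P = 0 contribute 0)
Sum of the 6 terms: H(X,Y) = 2.2671 bits

Marginal of Y (column sums):
  P(Y=0) = 1/7 + 2/7 + 0 = 3/7
  P(Y=1) = 5/21 + 4/21 + 1/7 = 4/7
H(Y) = -[(3/7)·log₂(3/7) + (4/7)·log₂(4/7)]
  = 0.52388 + 0.46135 = 0.9852 bits

H(X|Y) = H(X,Y) - H(Y) = 2.2671 - 0.9852 = 1.2819 bits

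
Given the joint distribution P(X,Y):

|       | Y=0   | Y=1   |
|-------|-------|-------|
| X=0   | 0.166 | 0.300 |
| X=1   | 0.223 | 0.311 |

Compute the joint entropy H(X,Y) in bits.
1.9580 bits

H(X,Y) = -Σ_{x,y} P(x,y) log₂ P(x,y). Per-cell terms -P(x,y)·log₂P(x,y):
  X=0: 0.4301, 0.5211
  X=1: 0.4828, 0.5240
Sum of the 4 terms: H(X,Y) = 1.9580 bits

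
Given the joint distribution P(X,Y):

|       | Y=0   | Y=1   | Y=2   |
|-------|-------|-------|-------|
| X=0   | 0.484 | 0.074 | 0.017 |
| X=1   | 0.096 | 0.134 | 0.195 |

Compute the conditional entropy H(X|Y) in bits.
0.6562 bits

H(X|Y) = H(X,Y) - H(Y)

H(X,Y) = -Σ_{x,y} P(x,y) log₂ P(x,y). Per-cell terms -P(x,y)·log₂P(x,y):
  X=0: 0.50671, 0.27797, 0.09993
  X=1: 0.32456, 0.38856, 0.45990
Sum of the 6 terms: H(X,Y) = 2.0576 bits

Marginal of Y (column sums):
  P(Y=0) = 0.484 + 0.096 = 0.580
  P(Y=1) = 0.074 + 0.134 = 0.208
  P(Y=2) = 0.017 + 0.195 = 0.212
H(Y) = -[0.580·log₂(0.580) + 0.208·log₂(0.208) + 0.212·log₂(0.212)]
  = 0.45581 + 0.47119 + 0.47443 = 1.4014 bits

H(X|Y) = H(X,Y) - H(Y) = 2.0576 - 1.4014 = 0.6562 bits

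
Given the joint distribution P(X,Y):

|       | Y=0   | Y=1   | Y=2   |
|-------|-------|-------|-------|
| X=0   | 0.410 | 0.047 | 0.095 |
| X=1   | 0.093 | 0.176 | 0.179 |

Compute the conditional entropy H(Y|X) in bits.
1.2692 bits

H(Y|X) = H(X,Y) - H(X)

H(X,Y) = -Σ_{x,y} P(x,y) log₂ P(x,y). Per-cell terms -P(x,y)·log₂P(x,y):
  X=0: 0.5274, 0.2073, 0.3226
  X=1: 0.3187, 0.4411, 0.4443
Sum of the 6 terms: H(X,Y) = 2.2614 bits

Marginal of X (row sums):
  P(X=0) = 0.410 + 0.047 + 0.095 = 0.552
  P(X=1) = 0.093 + 0.176 + 0.179 = 0.448
H(X) = -[0.552·log₂(0.552) + 0.448·log₂(0.448)]
  = 0.4732 + 0.5190 = 0.9922 bits

H(Y|X) = H(X,Y) - H(X) = 2.2614 - 0.9922 = 1.2692 bits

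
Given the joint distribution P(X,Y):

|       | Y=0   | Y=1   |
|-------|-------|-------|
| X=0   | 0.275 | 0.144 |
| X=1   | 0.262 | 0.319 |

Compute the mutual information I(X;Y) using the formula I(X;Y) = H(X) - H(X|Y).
0.0301 bits

I(X;Y) = H(X) - H(X|Y)

Marginal of X (row sums):
  P(X=0) = 0.275 + 0.144 = 0.419
  P(X=1) = 0.262 + 0.319 = 0.581
H(X) = -[0.419·log₂(0.419) + 0.581·log₂(0.581)]
  = 0.52584 + 0.45515 = 0.9810 bits

Marginal of Y (column sums):
  P(Y=0) = 0.275 + 0.262 = 0.537
  P(Y=1) = 0.144 + 0.319 = 0.463
H(X|Y) = Σ_y P(y)·H(X|Y=y):
  Y=0: P(Y=0) = 0.537, P(X|Y=0) = (275/537, 262/537) → H(X|Y=0) = 0.99958
  Y=1: P(Y=1) = 0.463, P(X|Y=1) = (144/463, 319/463) → H(X|Y=1) = 0.89434
H(X|Y) = 0.537·0.99958 + 0.463·0.89434 = 0.9509 bits

I(X;Y) = H(X) - H(X|Y) = 0.9810 - 0.9509 = 0.0301 bits

Cross-check via I(X;Y) = H(X) + H(Y) - H(X,Y): computing H(Y) from the column sums and H(X,Y) from the 4 cells in the same way gives H(Y) = 0.9960 bits and H(X,Y) = 1.9469 bits, so
I(X;Y) = 0.9810 + 0.9960 - 1.9469 = 0.0301 bits ✓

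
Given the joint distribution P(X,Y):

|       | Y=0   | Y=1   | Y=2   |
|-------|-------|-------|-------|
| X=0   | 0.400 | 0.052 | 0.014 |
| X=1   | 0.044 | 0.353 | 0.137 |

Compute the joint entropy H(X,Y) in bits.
1.9582 bits

H(X,Y) = -Σ_{x,y} P(x,y) log₂ P(x,y). Per-cell terms -P(x,y)·log₂P(x,y):
  X=0: 0.528771, 0.221798, 0.086218
  X=1: 0.198280, 0.530298, 0.392882
Sum of the 6 terms: H(X,Y) = 1.9582 bits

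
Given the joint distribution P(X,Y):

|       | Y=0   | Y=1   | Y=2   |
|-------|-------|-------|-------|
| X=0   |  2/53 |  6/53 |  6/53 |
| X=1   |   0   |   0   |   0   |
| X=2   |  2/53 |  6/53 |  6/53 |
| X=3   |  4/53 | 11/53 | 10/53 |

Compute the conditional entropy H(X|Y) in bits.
1.5252 bits

H(X|Y) = H(X,Y) - H(Y)

H(X,Y) = -Σ_{x,y} P(x,y) log₂ P(x,y). Per-cell terms -P(x,y)·log₂P(x,y):
  X=0: 0.178412, 0.355807, 0.355807
  X=1: 0.000000, 0.000000, 0.000000
  X=2: 0.178412, 0.355807, 0.355807
  X=3: 0.281352, 0.470818, 0.453961
  (cells with P = 0 contribute 0)
Sum of the 12 terms: H(X,Y) = 2.98618 bits

Marginal of Y (column sums):
  P(Y=0) = 2/53 + 0 + 2/53 + 4/53 = 8/53
  P(Y=1) = 6/53 + 0 + 6/53 + 11/53 = 23/53
  P(Y=2) = 6/53 + 0 + 6/53 + 10/53 = 22/53
H(Y) = -[(8/53)·log₂(8/53) + (23/53)·log₂(23/53) + (22/53)·log₂(22/53)]
  = 0.411762 + 0.522646 + 0.526543 = 1.46095 bits

H(X|Y) = H(X,Y) - H(Y) = 2.98618 - 1.46095 = 1.5252 bits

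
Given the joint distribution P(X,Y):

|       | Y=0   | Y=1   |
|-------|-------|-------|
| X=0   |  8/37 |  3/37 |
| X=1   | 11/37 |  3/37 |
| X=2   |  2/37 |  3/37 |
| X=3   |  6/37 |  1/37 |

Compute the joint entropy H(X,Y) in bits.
2.6736 bits

H(X,Y) = -Σ_{x,y} P(x,y) log₂ P(x,y). Per-cell terms -P(x,y)·log₂P(x,y):
  X=0: 0.4777, 0.2939
  X=1: 0.5203, 0.2939
  X=2: 0.2275, 0.2939
  X=3: 0.4256, 0.1408
Sum of the 8 terms: H(X,Y) = 2.6736 bits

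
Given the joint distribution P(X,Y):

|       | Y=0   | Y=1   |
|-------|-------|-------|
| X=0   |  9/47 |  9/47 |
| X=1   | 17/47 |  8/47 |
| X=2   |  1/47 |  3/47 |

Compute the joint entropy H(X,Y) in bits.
2.2503 bits

H(X,Y) = -Σ_{x,y} P(x,y) log₂ P(x,y). Per-cell terms -P(x,y)·log₂P(x,y):
  X=0: 0.4566, 0.4566
  X=1: 0.5307, 0.4348
  X=2: 0.1182, 0.2534
Sum of the 6 terms: H(X,Y) = 2.2503 bits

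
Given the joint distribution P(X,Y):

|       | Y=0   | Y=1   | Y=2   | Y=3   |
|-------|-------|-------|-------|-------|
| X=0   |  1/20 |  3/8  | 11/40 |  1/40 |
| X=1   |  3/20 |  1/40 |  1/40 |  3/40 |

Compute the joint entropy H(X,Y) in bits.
2.3489 bits

H(X,Y) = -Σ_{x,y} P(x,y) log₂ P(x,y). Per-cell terms -P(x,y)·log₂P(x,y):
  X=0: 0.21610, 0.53064, 0.51219, 0.13305
  X=1: 0.41054, 0.13305, 0.13305, 0.28027
Sum of the 8 terms: H(X,Y) = 2.3489 bits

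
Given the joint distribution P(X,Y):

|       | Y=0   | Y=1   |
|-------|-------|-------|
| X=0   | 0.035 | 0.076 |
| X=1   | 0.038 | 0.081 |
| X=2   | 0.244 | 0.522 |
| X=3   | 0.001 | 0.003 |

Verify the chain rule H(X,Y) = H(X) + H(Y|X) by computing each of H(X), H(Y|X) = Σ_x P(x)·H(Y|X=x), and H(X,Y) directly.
H(X) = 1.0439 bits, H(Y|X) = 0.9021 bits, H(X,Y) = 1.9460 bits

Marginal of X (row sums):
  P(X=0) = 0.035 + 0.076 = 0.111
  P(X=1) = 0.038 + 0.081 = 0.119
  P(X=2) = 0.244 + 0.522 = 0.766
  P(X=3) = 0.001 + 0.003 = 0.004
H(X) = -[0.111·log₂(0.111) + 0.119·log₂(0.119) + 0.766·log₂(0.766) + 0.004·log₂(0.004)]
  = 0.352022 + 0.365445 + 0.294591 + 0.031863 = 1.0439 bits

H(Y|X) = Σ_x P(x)·H(Y|X=x):
  X=0: P(X=0) = 0.111, P(Y|X=0) = (35/111, 76/111) → H(Y|X=0) = 0.899214
  X=1: P(X=1) = 0.119, P(Y|X=1) = (38/119, 81/119) → H(Y|X=1) = 0.903649
  X=2: P(X=2) = 0.766, P(Y|X=2) = (122/383, 261/383) → H(Y|X=2) = 0.902784
  X=3: P(X=3) = 0.004, P(Y|X=3) = (1/4, 3/4) → H(Y|X=3) = 0.811278
H(Y|X) = 0.111·0.899214 + 0.119·0.903649 + 0.766·0.902784 + 0.004·0.811278 = 0.9021 bits

H(X,Y) = -Σ_{x,y} P(x,y) log₂ P(x,y). Per-cell terms -P(x,y)·log₂P(x,y):
  X=0: 0.169278, 0.282557
  X=1: 0.179279, 0.293701
  X=2: 0.496551, 0.489572
  X=3: 0.009966, 0.025142
Sum of the 8 terms: H(X,Y) = 1.9460 bits

Chain rule check:
  H(X) + H(Y|X) = 1.0439 + 0.9021 = 1.9460 bits
  H(X,Y) = 1.9460 bits
✓ Chain rule verified.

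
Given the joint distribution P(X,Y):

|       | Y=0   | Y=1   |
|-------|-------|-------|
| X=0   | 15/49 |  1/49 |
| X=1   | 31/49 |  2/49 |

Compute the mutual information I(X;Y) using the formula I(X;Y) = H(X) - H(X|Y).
0.0000 bits

I(X;Y) = H(X) - H(X|Y)

Marginal of X (row sums):
  P(X=0) = 15/49 + 1/49 = 16/49
  P(X=1) = 31/49 + 2/49 = 33/49
H(X) = -[(16/49)·log₂(16/49) + (33/49)·log₂(33/49)]
  = 0.52725 + 0.38409 = 0.9113 bits

Marginal of Y (column sums):
  P(Y=0) = 15/49 + 31/49 = 46/49
  P(Y=1) = 1/49 + 2/49 = 3/49
H(X|Y) = Σ_y P(y)·H(X|Y=y):
  Y=0: P(Y=0) = 46/49, P(X|Y=0) = (15/46, 31/46) → H(X|Y=0) = 0.91088
  Y=1: P(Y=1) = 3/49, P(X|Y=1) = (1/3, 2/3) → H(X|Y=1) = 0.91830
H(X|Y) = (46/49)·0.91088 + (3/49)·0.91830 = 0.9113 bits

I(X;Y) = H(X) - H(X|Y) = 0.9113 - 0.9113 = 0.0000 bits

Cross-check via I(X;Y) = H(X) + H(Y) - H(X,Y): computing H(Y) from the column sums and H(X,Y) from the 4 cells in the same way gives H(Y) = 0.3323 bits and H(X,Y) = 1.2436 bits, so
I(X;Y) = 0.9113 + 0.3323 - 1.2436 = 0.0000 bits ✓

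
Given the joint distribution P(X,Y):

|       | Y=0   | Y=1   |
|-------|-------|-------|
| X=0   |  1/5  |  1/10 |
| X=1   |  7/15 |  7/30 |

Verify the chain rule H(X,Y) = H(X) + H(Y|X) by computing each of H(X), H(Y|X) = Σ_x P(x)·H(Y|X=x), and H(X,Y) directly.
H(X) = 0.8813 bits, H(Y|X) = 0.9183 bits, H(X,Y) = 1.7996 bits

Marginal of X (row sums):
  P(X=0) = 1/5 + 1/10 = 3/10
  P(X=1) = 7/15 + 7/30 = 7/10
H(X) = -[(3/10)·log₂(3/10) + (7/10)·log₂(7/10)]
  = 0.5211 + 0.3602 = 0.8813 bits

H(Y|X) = Σ_x P(x)·H(Y|X=x):
  X=0: P(X=0) = 3/10, P(Y|X=0) = (2/3, 1/3) → H(Y|X=0) = 0.9183
  X=1: P(X=1) = 7/10, P(Y|X=1) = (2/3, 1/3) → H(Y|X=1) = 0.9183
H(Y|X) = (3/10)·0.9183 + (7/10)·0.9183 = 0.9183 bits

H(X,Y) = -Σ_{x,y} P(x,y) log₂ P(x,y). Per-cell terms -P(x,y)·log₂P(x,y):
  X=0: 0.4644, 0.3322
  X=1: 0.5131, 0.4899
Sum of the 4 terms: H(X,Y) = 1.7996 bits

Chain rule check:
  H(X) + H(Y|X) = 0.8813 + 0.9183 = 1.7996 bits
  H(X,Y) = 1.7996 bits
✓ Chain rule verified.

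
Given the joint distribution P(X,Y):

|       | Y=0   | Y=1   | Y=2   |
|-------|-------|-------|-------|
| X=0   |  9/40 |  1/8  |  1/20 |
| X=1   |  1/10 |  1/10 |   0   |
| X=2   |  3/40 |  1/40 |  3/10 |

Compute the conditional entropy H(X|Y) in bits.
1.1152 bits

H(X|Y) = H(X,Y) - H(Y)

H(X,Y) = -Σ_{x,y} P(x,y) log₂ P(x,y). Per-cell terms -P(x,y)·log₂P(x,y):
  X=0: 0.4842, 0.3750, 0.2161
  X=1: 0.3322, 0.3322, 0.0000
  X=2: 0.2803, 0.1330, 0.5211
  (cells with P = 0 contribute 0)
Sum of the 9 terms: H(X,Y) = 2.6741 bits

Marginal of Y (column sums):
  P(Y=0) = 9/40 + 1/10 + 3/40 = 2/5
  P(Y=1) = 1/8 + 1/10 + 1/40 = 1/4
  P(Y=2) = 1/20 + 0 + 3/10 = 7/20
H(Y) = -[(2/5)·log₂(2/5) + (1/4)·log₂(1/4) + (7/20)·log₂(7/20)]
  = 0.5288 + 0.5000 + 0.5301 = 1.5589 bits

H(X|Y) = H(X,Y) - H(Y) = 2.6741 - 1.5589 = 1.1152 bits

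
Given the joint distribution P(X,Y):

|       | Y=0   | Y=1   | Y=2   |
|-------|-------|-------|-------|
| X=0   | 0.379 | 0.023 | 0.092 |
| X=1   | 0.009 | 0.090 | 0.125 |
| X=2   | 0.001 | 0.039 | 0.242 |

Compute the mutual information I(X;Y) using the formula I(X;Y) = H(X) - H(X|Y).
0.5507 bits

I(X;Y) = H(X) - H(X|Y)

Marginal of X (row sums):
  P(X=0) = 0.379 + 0.023 + 0.092 = 0.494
  P(X=1) = 0.009 + 0.090 + 0.125 = 0.224
  P(X=2) = 0.001 + 0.039 + 0.242 = 0.282
H(X) = -[0.494·log₂(0.494) + 0.224·log₂(0.224) + 0.282·log₂(0.282)]
  = 0.5026 + 0.4835 + 0.5150 = 1.5011 bits

Marginal of Y (column sums):
  P(Y=0) = 0.379 + 0.009 + 0.001 = 0.389
  P(Y=1) = 0.023 + 0.090 + 0.039 = 0.152
  P(Y=2) = 0.092 + 0.125 + 0.242 = 0.459
H(X|Y) = Σ_y P(y)·H(X|Y=y):
  Y=0: P(Y=0) = 0.389, P(X|Y=0) = (379/389, 9/389, 1/389) → H(X|Y=0) = 0.1844
  Y=1: P(Y=1) = 0.152, P(X|Y=1) = (23/152, 45/76, 39/152) → H(X|Y=1) = 1.3635
  Y=2: P(Y=2) = 0.459, P(X|Y=2) = (92/459, 125/459, 242/459) → H(X|Y=2) = 1.4627
H(X|Y) = 0.389·0.1844 + 0.152·1.3635 + 0.459·1.4627 = 0.9504 bits

I(X;Y) = H(X) - H(X|Y) = 1.5011 - 0.9504 = 0.5507 bits

Cross-check via I(X;Y) = H(X) + H(Y) - H(X,Y): computing H(Y) from the column sums and H(X,Y) from the 9 cells in the same way gives H(Y) = 1.4586 bits and H(X,Y) = 2.4090 bits, so
I(X;Y) = 1.5011 + 1.4586 - 2.4090 = 0.5507 bits ✓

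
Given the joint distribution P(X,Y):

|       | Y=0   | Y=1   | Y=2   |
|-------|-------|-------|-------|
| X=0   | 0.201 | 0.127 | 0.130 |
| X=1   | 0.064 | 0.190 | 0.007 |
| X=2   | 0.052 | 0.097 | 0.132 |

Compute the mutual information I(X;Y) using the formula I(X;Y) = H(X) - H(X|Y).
0.1790 bits

I(X;Y) = H(X) - H(X|Y)

Marginal of X (row sums):
  P(X=0) = 0.201 + 0.127 + 0.130 = 0.458
  P(X=1) = 0.064 + 0.190 + 0.007 = 0.261
  P(X=2) = 0.052 + 0.097 + 0.132 = 0.281
H(X) = -[0.458·log₂(0.458) + 0.261·log₂(0.261) + 0.281·log₂(0.281)]
  = 0.51597 + 0.50579 + 0.51461 = 1.53637 bits

Marginal of Y (column sums):
  P(Y=0) = 0.201 + 0.064 + 0.052 = 0.317
  P(Y=1) = 0.127 + 0.190 + 0.097 = 0.414
  P(Y=2) = 0.130 + 0.007 + 0.132 = 0.269
H(X|Y) = Σ_y P(y)·H(X|Y=y):
  Y=0: P(Y=0) = 0.317, P(X|Y=0) = (201/317, 64/317, 52/317) → H(X|Y=0) = 1.31060
  Y=1: P(Y=1) = 0.414, P(X|Y=1) = (127/414, 95/207, 97/414) → H(X|Y=1) = 1.52917
  Y=2: P(Y=2) = 0.269, P(X|Y=2) = (130/269, 7/269, 132/269) → H(X|Y=2) = 1.14797
H(X|Y) = 0.317·1.31060 + 0.414·1.52917 + 0.269·1.14797 = 1.35734 bits

I(X;Y) = H(X) - H(X|Y) = 1.53637 - 1.35734 = 0.1790 bits

Cross-check via I(X;Y) = H(X) + H(Y) - H(X,Y): computing H(Y) from the column sums and H(X,Y) from the 9 cells in the same way gives H(Y) = 1.56171 bits and H(X,Y) = 2.91905 bits, so
I(X;Y) = 1.53637 + 1.56171 - 2.91905 = 0.1790 bits ✓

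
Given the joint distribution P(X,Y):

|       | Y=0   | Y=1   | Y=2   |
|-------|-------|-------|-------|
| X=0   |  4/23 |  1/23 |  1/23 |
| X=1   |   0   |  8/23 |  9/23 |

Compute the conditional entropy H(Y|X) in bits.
1.0638 bits

H(Y|X) = H(X,Y) - H(X)

H(X,Y) = -Σ_{x,y} P(x,y) log₂ P(x,y). Per-cell terms -P(x,y)·log₂P(x,y):
  X=0: 0.438880, 0.196677, 0.196677
  X=1: 0.000000, 0.529935, 0.529684
  (cells with P = 0 contribute 0)
Sum of the 6 terms: H(X,Y) = 1.89185 bits

Marginal of X (row sums):
  P(X=0) = 4/23 + 1/23 + 1/23 = 6/23
  P(X=1) = 0 + 8/23 + 9/23 = 17/23
H(X) = -[(6/23)·log₂(6/23) + (17/23)·log₂(17/23)]
  = 0.505722 + 0.322334 = 0.82806 bits

H(Y|X) = H(X,Y) - H(X) = 1.89185 - 0.82806 = 1.0638 bits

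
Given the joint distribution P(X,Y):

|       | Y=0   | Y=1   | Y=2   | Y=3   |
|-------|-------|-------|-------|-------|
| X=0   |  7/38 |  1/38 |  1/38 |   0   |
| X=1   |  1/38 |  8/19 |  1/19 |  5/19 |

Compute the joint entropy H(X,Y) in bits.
2.1197 bits

H(X,Y) = -Σ_{x,y} P(x,y) log₂ P(x,y). Per-cell terms -P(x,y)·log₂P(x,y):
  X=0: 0.4496, 0.1381, 0.1381, 0.0000
  X=1: 0.1381, 0.5254, 0.2236, 0.5068
  (cells with P = 0 contribute 0)
Sum of the 8 terms: H(X,Y) = 2.1197 bits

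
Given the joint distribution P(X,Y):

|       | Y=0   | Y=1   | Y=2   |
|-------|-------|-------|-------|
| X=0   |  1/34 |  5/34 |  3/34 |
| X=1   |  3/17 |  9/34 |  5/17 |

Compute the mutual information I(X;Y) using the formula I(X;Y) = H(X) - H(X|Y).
0.0268 bits

I(X;Y) = H(X) - H(X|Y)

Marginal of X (row sums):
  P(X=0) = 1/34 + 5/34 + 3/34 = 9/34
  P(X=1) = 3/17 + 9/34 + 5/17 = 25/34
H(X) = -[(9/34)·log₂(9/34) + (25/34)·log₂(25/34)]
  = 0.50758 + 0.32618 = 0.83376 bits

Marginal of Y (column sums):
  P(Y=0) = 1/34 + 3/17 = 7/34
  P(Y=1) = 5/34 + 9/34 = 7/17
  P(Y=2) = 3/34 + 5/17 = 13/34
H(X|Y) = Σ_y P(y)·H(X|Y=y):
  Y=0: P(Y=0) = 7/34, P(X|Y=0) = (1/7, 6/7) → H(X|Y=0) = 0.59167
  Y=1: P(Y=1) = 7/17, P(X|Y=1) = (5/14, 9/14) → H(X|Y=1) = 0.94029
  Y=2: P(Y=2) = 13/34, P(X|Y=2) = (3/13, 10/13) → H(X|Y=2) = 0.77935
H(X|Y) = (7/34)·0.59167 + (7/17)·0.94029 + (13/34)·0.77935 = 0.80698 bits

I(X;Y) = H(X) - H(X|Y) = 0.83376 - 0.80698 = 0.0268 bits

Cross-check via I(X;Y) = H(X) + H(Y) - H(X,Y): computing H(Y) from the column sums and H(X,Y) from the 6 cells in the same way gives H(Y) = 1.52687 bits and H(X,Y) = 2.33385 bits, so
I(X;Y) = 0.83376 + 1.52687 - 2.33385 = 0.0268 bits ✓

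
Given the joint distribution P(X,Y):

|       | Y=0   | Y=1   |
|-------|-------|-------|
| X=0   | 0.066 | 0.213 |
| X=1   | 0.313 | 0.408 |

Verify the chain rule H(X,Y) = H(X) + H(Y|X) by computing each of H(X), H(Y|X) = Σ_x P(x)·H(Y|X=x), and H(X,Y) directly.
H(X) = 0.8541 bits, H(Y|X) = 0.9322 bits, H(X,Y) = 1.7862 bits

Marginal of X (row sums):
  P(X=0) = 0.066 + 0.213 = 0.279
  P(X=1) = 0.313 + 0.408 = 0.721
H(X) = -[0.279·log₂(0.279) + 0.721·log₂(0.721)]
  = 0.51382 + 0.34026 = 0.8541 bits

H(Y|X) = Σ_x P(x)·H(Y|X=x):
  X=0: P(X=0) = 0.279, P(Y|X=0) = (22/93, 71/93) → H(Y|X=0) = 0.78927
  X=1: P(X=1) = 0.721, P(Y|X=1) = (313/721, 408/721) → H(Y|X=1) = 0.98744
H(Y|X) = 0.279·0.78927 + 0.721·0.98744 = 0.9322 bits

H(X,Y) = -Σ_{x,y} P(x,y) log₂ P(x,y). Per-cell terms -P(x,y)·log₂P(x,y):
  X=0: 0.25881, 0.47522
  X=1: 0.52451, 0.52769
Sum of the 4 terms: H(X,Y) = 1.7862 bits

Chain rule check:
  H(X) + H(Y|X) = 0.8541 + 0.9322 = 1.7863 bits
  H(X,Y) = 1.7862 bits
✓ Chain rule verified (Δ = 0.0001 is 4-dp rounding noise: each of the three values was rounded independently).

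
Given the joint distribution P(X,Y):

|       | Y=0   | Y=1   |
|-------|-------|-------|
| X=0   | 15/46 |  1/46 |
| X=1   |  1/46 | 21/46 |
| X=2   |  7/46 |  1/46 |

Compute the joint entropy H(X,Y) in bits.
1.8172 bits

H(X,Y) = -Σ_{x,y} P(x,y) log₂ P(x,y). Per-cell terms -P(x,y)·log₂P(x,y):
  X=0: 0.5272, 0.1201
  X=1: 0.1201, 0.5164
  X=2: 0.4133, 0.1201
Sum of the 6 terms: H(X,Y) = 1.8172 bits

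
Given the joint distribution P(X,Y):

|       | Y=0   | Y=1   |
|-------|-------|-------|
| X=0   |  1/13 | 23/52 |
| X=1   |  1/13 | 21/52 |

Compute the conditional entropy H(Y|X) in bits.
0.6192 bits

H(Y|X) = H(X,Y) - H(X)

H(X,Y) = -Σ_{x,y} P(x,y) log₂ P(x,y). Per-cell terms -P(x,y)·log₂P(x,y):
  X=0: 0.28465, 0.52054
  X=1: 0.28465, 0.52828
Sum of the 4 terms: H(X,Y) = 1.6181 bits

Marginal of X (row sums):
  P(X=0) = 1/13 + 23/52 = 27/52
  P(X=1) = 1/13 + 21/52 = 25/52
H(X) = -[(27/52)·log₂(27/52) + (25/52)·log₂(25/52)]
  = 0.49096 + 0.50797 = 0.9989 bits

H(Y|X) = H(X,Y) - H(X) = 1.6181 - 0.9989 = 0.6192 bits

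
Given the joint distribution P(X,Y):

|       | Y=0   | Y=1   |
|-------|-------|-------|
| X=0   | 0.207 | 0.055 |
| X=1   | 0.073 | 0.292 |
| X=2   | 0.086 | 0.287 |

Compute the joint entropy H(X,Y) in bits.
2.3160 bits

H(X,Y) = -Σ_{x,y} P(x,y) log₂ P(x,y). Per-cell terms -P(x,y)·log₂P(x,y):
  X=0: 0.4704, 0.2301
  X=1: 0.2756, 0.5186
  X=2: 0.3044, 0.5169
Sum of the 6 terms: H(X,Y) = 2.3160 bits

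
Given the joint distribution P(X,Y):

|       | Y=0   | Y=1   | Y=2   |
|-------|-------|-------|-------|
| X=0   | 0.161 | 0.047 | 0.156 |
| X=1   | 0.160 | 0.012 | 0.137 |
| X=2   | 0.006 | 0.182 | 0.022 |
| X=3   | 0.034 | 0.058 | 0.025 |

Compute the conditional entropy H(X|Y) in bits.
1.5115 bits

H(X|Y) = H(X,Y) - H(Y)

H(X,Y) = -Σ_{x,y} P(x,y) log₂ P(x,y). Per-cell terms -P(x,y)·log₂P(x,y):
  X=0: 0.4242, 0.2073, 0.4181
  X=1: 0.4230, 0.0766, 0.3929
  X=2: 0.0443, 0.4474, 0.1211
  X=3: 0.1659, 0.2383, 0.1330
Sum of the 12 terms: H(X,Y) = 3.0921 bits

Marginal of Y (column sums):
  P(Y=0) = 0.161 + 0.160 + 0.006 + 0.034 = 0.361
  P(Y=1) = 0.047 + 0.012 + 0.182 + 0.058 = 0.299
  P(Y=2) = 0.156 + 0.137 + 0.022 + 0.025 = 0.340
H(Y) = -[0.361·log₂(0.361) + 0.299·log₂(0.299) + 0.340·log₂(0.340)]
  = 0.5306 + 0.5208 + 0.5292 = 1.5806 bits

H(X|Y) = H(X,Y) - H(Y) = 3.0921 - 1.5806 = 1.5115 bits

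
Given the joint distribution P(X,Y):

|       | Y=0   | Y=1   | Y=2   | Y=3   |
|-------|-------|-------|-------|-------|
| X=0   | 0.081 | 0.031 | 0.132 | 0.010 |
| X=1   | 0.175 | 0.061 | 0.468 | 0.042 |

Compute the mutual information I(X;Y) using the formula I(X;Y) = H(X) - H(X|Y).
0.0094 bits

I(X;Y) = H(X) - H(X|Y)

Marginal of X (row sums):
  P(X=0) = 0.081 + 0.031 + 0.132 + 0.010 = 0.254
  P(X=1) = 0.175 + 0.061 + 0.468 + 0.042 = 0.746
H(X) = -[0.254·log₂(0.254) + 0.746·log₂(0.746)]
  = 0.502183 + 0.315373 = 0.81756 bits

Marginal of Y (column sums):
  P(Y=0) = 0.081 + 0.175 = 0.256
  P(Y=1) = 0.031 + 0.061 = 0.092
  P(Y=2) = 0.132 + 0.468 = 0.600
  P(Y=3) = 0.010 + 0.042 = 0.052
H(X|Y) = Σ_y P(y)·H(X|Y=y):
  Y=0: P(Y=0) = 0.256, P(X|Y=0) = (81/256, 175/256) → H(X|Y=0) = 0.900430
  Y=1: P(Y=1) = 0.092, P(X|Y=1) = (31/92, 61/92) → H(X|Y=1) = 0.921876
  Y=2: P(Y=2) = 0.600, P(X|Y=2) = (11/50, 39/50) → H(X|Y=2) = 0.760168
  Y=3: P(Y=3) = 0.052, P(X|Y=3) = (5/26, 21/26) → H(X|Y=3) = 0.706274
H(X|Y) = 0.256·0.900430 + 0.092·0.921876 + 0.600·0.760168 + 0.052·0.706274 = 0.80815 bits

I(X;Y) = H(X) - H(X|Y) = 0.81756 - 0.80815 = 0.0094 bits

Cross-check via I(X;Y) = H(X) + H(Y) - H(X,Y): computing H(Y) from the column sums and H(X,Y) from the 8 cells in the same way gives H(Y) = 1.48390 bits and H(X,Y) = 2.29205 bits, so
I(X;Y) = 0.81756 + 1.48390 - 2.29205 = 0.0094 bits ✓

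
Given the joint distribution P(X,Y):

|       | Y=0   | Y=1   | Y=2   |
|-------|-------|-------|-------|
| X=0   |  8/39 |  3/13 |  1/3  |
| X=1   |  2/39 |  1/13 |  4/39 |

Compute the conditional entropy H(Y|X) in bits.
1.5473 bits

H(Y|X) = H(X,Y) - H(X)

H(X,Y) = -Σ_{x,y} P(x,y) log₂ P(x,y). Per-cell terms -P(x,y)·log₂P(x,y):
  X=0: 0.4688005, 0.4881871, 0.5283208
  X=1: 0.2197642, 0.2846492, 0.3369643
Sum of the 6 terms: H(X,Y) = 2.326686 bits

Marginal of X (row sums):
  P(X=0) = 8/39 + 3/13 + 1/3 = 10/13
  P(X=1) = 2/39 + 1/13 + 4/39 = 3/13
H(X) = -[(10/13)·log₂(10/13) + (3/13)·log₂(3/13)]
  = 0.2911628 + 0.4881871 = 0.779350 bits

H(Y|X) = H(X,Y) - H(X) = 2.326686 - 0.779350 = 1.5473 bits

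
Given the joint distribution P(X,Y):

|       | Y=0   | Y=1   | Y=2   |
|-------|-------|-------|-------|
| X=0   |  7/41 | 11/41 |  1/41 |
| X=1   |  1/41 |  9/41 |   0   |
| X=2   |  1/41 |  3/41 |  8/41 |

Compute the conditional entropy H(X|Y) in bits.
1.1247 bits

H(X|Y) = H(X,Y) - H(Y)

H(X,Y) = -Σ_{x,y} P(x,y) log₂ P(x,y). Per-cell terms -P(x,y)·log₂P(x,y):
  X=0: 0.435400, 0.509252, 0.130672
  X=1: 0.130672, 0.480211, 0.000000
  X=2: 0.130672, 0.276043, 0.460010
  (cells with P = 0 contribute 0)
Sum of the 9 terms: H(X,Y) = 2.55293 bits

Marginal of Y (column sums):
  P(Y=0) = 7/41 + 1/41 + 1/41 = 9/41
  P(Y=1) = 11/41 + 9/41 + 3/41 = 23/41
  P(Y=2) = 1/41 + 0 + 8/41 = 9/41
H(Y) = -[(9/41)·log₂(9/41) + (23/41)·log₂(23/41) + (9/41)·log₂(9/41)]
  = 0.480211 + 0.467848 + 0.480211 = 1.42827 bits

H(X|Y) = H(X,Y) - H(Y) = 2.55293 - 1.42827 = 1.1247 bits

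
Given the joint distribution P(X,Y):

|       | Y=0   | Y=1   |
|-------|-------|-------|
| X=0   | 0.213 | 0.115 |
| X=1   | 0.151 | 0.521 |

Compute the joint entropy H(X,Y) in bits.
1.7360 bits

H(X,Y) = -Σ_{x,y} P(x,y) log₂ P(x,y). Per-cell terms -P(x,y)·log₂P(x,y):
  X=0: 0.47522, 0.35883
  X=1: 0.41183, 0.49008
Sum of the 4 terms: H(X,Y) = 1.7360 bits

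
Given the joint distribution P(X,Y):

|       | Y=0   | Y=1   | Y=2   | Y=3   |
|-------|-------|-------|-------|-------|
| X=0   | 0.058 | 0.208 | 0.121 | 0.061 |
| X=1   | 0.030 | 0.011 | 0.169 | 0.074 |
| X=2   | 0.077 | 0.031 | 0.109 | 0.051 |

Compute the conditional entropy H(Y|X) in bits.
1.7229 bits

H(Y|X) = H(X,Y) - H(X)

H(X,Y) = -Σ_{x,y} P(x,y) log₂ P(x,y). Per-cell terms -P(x,y)·log₂P(x,y):
  X=0: 0.23825, 0.47119, 0.36868, 0.24614
  X=1: 0.15177, 0.07157, 0.43347, 0.27797
  X=2: 0.28482, 0.15536, 0.34854, 0.21896
Sum of the 12 terms: H(X,Y) = 3.26672 bits

Marginal of X (row sums):
  P(X=0) = 0.058 + 0.208 + 0.121 + 0.061 = 0.448
  P(X=1) = 0.030 + 0.011 + 0.169 + 0.074 = 0.284
  P(X=2) = 0.077 + 0.031 + 0.109 + 0.051 = 0.268
H(X) = -[0.448·log₂(0.448) + 0.284·log₂(0.284) + 0.268·log₂(0.268)]
  = 0.51898 + 0.51575 + 0.50912 = 1.54385 bits

H(Y|X) = H(X,Y) - H(X) = 3.26672 - 1.54385 = 1.7229 bits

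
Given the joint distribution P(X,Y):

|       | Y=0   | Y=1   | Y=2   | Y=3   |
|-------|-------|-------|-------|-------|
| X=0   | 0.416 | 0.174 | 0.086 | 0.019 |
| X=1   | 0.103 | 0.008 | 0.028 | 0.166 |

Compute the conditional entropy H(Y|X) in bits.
1.4591 bits

H(Y|X) = H(X,Y) - H(X)

H(X,Y) = -Σ_{x,y} P(x,y) log₂ P(x,y). Per-cell terms -P(x,y)·log₂P(x,y):
  X=0: 0.5264, 0.4390, 0.3044, 0.1086
  X=1: 0.3378, 0.0557, 0.1444, 0.4301
Sum of the 8 terms: H(X,Y) = 2.3464 bits

Marginal of X (row sums):
  P(X=0) = 0.416 + 0.174 + 0.086 + 0.019 = 0.695
  P(X=1) = 0.103 + 0.008 + 0.028 + 0.166 = 0.305
H(X) = -[0.695·log₂(0.695) + 0.305·log₂(0.305)]
  = 0.3648 + 0.5225 = 0.8873 bits

H(Y|X) = H(X,Y) - H(X) = 2.3464 - 0.8873 = 1.4591 bits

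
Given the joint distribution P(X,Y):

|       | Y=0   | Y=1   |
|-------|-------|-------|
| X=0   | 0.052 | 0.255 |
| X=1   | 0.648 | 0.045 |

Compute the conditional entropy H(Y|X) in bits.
0.4418 bits

H(Y|X) = H(X,Y) - H(X)

H(X,Y) = -Σ_{x,y} P(x,y) log₂ P(x,y). Per-cell terms -P(x,y)·log₂P(x,y):
  X=0: 0.22180, 0.50271
  X=1: 0.40561, 0.20133
Sum of the 4 terms: H(X,Y) = 1.33145 bits

Marginal of X (row sums):
  P(X=0) = 0.052 + 0.255 = 0.307
  P(X=1) = 0.648 + 0.045 = 0.693
H(X) = -[0.307·log₂(0.307) + 0.693·log₂(0.693)]
  = 0.52303 + 0.36665 = 0.88968 bits

H(Y|X) = H(X,Y) - H(X) = 1.33145 - 0.88968 = 0.4418 bits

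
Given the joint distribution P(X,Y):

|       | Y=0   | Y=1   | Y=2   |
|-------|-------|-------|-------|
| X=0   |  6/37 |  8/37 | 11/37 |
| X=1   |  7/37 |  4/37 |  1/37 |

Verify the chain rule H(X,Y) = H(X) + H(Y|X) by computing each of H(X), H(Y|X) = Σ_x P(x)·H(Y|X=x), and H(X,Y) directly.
H(X) = 0.9090 bits, H(Y|X) = 1.4568 bits, H(X,Y) = 2.3658 bits

Marginal of X (row sums):
  P(X=0) = 6/37 + 8/37 + 11/37 = 25/37
  P(X=1) = 7/37 + 4/37 + 1/37 = 12/37
H(X) = -[(25/37)·log₂(25/37) + (12/37)·log₂(12/37)]
  = 0.38216 + 0.52686 = 0.9090 bits

H(Y|X) = Σ_x P(x)·H(Y|X=x):
  X=0: P(X=0) = 25/37, P(Y|X=0) = (6/25, 8/25, 11/25) → H(Y|X=0) = 1.54132
  X=1: P(X=1) = 12/37, P(Y|X=1) = (7/12, 1/3, 1/12) → H(Y|X=1) = 1.28067
H(Y|X) = (25/37)·1.54132 + (12/37)·1.28067 = 1.4568 bits

H(X,Y) = -Σ_{x,y} P(x,y) log₂ P(x,y). Per-cell terms -P(x,y)·log₂P(x,y):
  X=0: 0.42559, 0.47772, 0.52028
  X=1: 0.45445, 0.34697, 0.14080
Sum of the 6 terms: H(X,Y) = 2.3658 bits

Chain rule check:
  H(X) + H(Y|X) = 0.9090 + 1.4568 = 2.3658 bits
  H(X,Y) = 2.3658 bits
✓ Chain rule verified.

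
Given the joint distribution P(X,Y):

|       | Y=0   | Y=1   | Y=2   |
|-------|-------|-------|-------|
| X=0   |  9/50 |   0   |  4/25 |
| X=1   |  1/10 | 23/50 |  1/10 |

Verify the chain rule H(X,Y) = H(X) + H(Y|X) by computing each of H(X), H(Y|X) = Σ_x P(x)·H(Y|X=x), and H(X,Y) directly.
H(X) = 0.9248 bits, H(Y|X) = 1.1232 bits, H(X,Y) = 2.0480 bits

Marginal of X (row sums):
  P(X=0) = 9/50 + 0 + 4/25 = 17/50
  P(X=1) = 1/10 + 23/50 + 1/10 = 33/50
H(X) = -[(17/50)·log₂(17/50) + (33/50)·log₂(33/50)]
  = 0.5292 + 0.3956 = 0.9248 bits

H(Y|X) = Σ_x P(x)·H(Y|X=x):
  X=0: P(X=0) = 17/50, P(Y|X=0) = (9/17, 0, 8/17) → H(Y|X=0) = 0.9975
  X=1: P(X=1) = 33/50, P(Y|X=1) = (5/33, 23/33, 5/33) → H(Y|X=1) = 1.1880
H(Y|X) = (17/50)·0.9975 + (33/50)·1.1880 = 1.1232 bits

H(X,Y) = -Σ_{x,y} P(x,y) log₂ P(x,y). Per-cell terms -P(x,y)·log₂P(x,y):
  X=0: 0.4453, 0.0000, 0.4230
  X=1: 0.3322, 0.5153, 0.3322
  (cells with P = 0 contribute 0)
Sum of the 6 terms: H(X,Y) = 2.0480 bits

Chain rule check:
  H(X) + H(Y|X) = 0.9248 + 1.1232 = 2.0480 bits
  H(X,Y) = 2.0480 bits
✓ Chain rule verified.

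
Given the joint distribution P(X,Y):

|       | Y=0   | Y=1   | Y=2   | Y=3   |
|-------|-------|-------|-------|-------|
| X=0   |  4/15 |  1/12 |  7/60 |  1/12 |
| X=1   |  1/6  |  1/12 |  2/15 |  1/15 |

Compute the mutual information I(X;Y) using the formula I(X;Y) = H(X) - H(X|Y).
0.0117 bits

I(X;Y) = H(X) - H(X|Y)

Marginal of X (row sums):
  P(X=0) = 4/15 + 1/12 + 7/60 + 1/12 = 11/20
  P(X=1) = 1/6 + 1/12 + 2/15 + 1/15 = 9/20
H(X) = -[(11/20)·log₂(11/20) + (9/20)·log₂(9/20)]
  = 0.47437 + 0.51840 = 0.99277 bits

Marginal of Y (column sums):
  P(Y=0) = 4/15 + 1/6 = 13/30
  P(Y=1) = 1/12 + 1/12 = 1/6
  P(Y=2) = 7/60 + 2/15 = 1/4
  P(Y=3) = 1/12 + 1/15 = 3/20
H(X|Y) = Σ_y P(y)·H(X|Y=y):
  Y=0: P(Y=0) = 13/30, P(X|Y=0) = (8/13, 5/13) → H(X|Y=0) = 0.96124
  Y=1: P(Y=1) = 1/6, P(X|Y=1) = (1/2, 1/2) → H(X|Y=1) = 1.00000
  Y=2: P(Y=2) = 1/4, P(X|Y=2) = (7/15, 8/15) → H(X|Y=2) = 0.99679
  Y=3: P(Y=3) = 3/20, P(X|Y=3) = (5/9, 4/9) → H(X|Y=3) = 0.99108
H(X|Y) = (13/30)·0.96124 + (1/6)·1.00000 + (1/4)·0.99679 + (3/20)·0.99108 = 0.98106 bits

I(X;Y) = H(X) - H(X|Y) = 0.99277 - 0.98106 = 0.0117 bits

Cross-check via I(X;Y) = H(X) + H(Y) - H(X,Y): computing H(Y) from the column sums and H(X,Y) from the 8 cells in the same way gives H(Y) = 1.86417 bits and H(X,Y) = 2.84523 bits, so
I(X;Y) = 0.99277 + 1.86417 - 2.84523 = 0.0117 bits ✓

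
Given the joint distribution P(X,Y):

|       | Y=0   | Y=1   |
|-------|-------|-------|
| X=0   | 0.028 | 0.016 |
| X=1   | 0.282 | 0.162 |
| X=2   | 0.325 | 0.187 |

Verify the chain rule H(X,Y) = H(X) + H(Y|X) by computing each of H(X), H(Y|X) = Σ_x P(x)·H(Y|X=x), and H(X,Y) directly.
H(X) = 1.2128 bits, H(Y|X) = 0.9468 bits, H(X,Y) = 2.1596 bits

Marginal of X (row sums):
  P(X=0) = 0.028 + 0.016 = 0.044
  P(X=1) = 0.282 + 0.162 = 0.444
  P(X=2) = 0.325 + 0.187 = 0.512
H(X) = -[0.044·log₂(0.044) + 0.444·log₂(0.444) + 0.512·log₂(0.512)]
  = 0.1982795 + 0.5200876 + 0.4944816 = 1.2128 bits

H(Y|X) = Σ_x P(x)·H(Y|X=x):
  X=0: P(X=0) = 0.044, P(Y|X=0) = (7/11, 4/11) → H(Y|X=0) = 0.9456603
  X=1: P(X=1) = 0.444, P(Y|X=1) = (47/74, 27/74) → H(Y|X=1) = 0.9466474
  X=2: P(X=2) = 0.512, P(Y|X=2) = (325/512, 187/512) → H(Y|X=2) = 0.9469425
H(Y|X) = 0.044·0.9456603 + 0.444·0.9466474 + 0.512·0.9469425 = 0.9468 bits

H(X,Y) = -Σ_{x,y} P(x,y) log₂ P(x,y). Per-cell terms -P(x,y)·log₂P(x,y):
  X=0: 0.1444360, 0.0954525
  X=1: 0.5149977, 0.4254014
  X=2: 0.5269837, 0.4523324
Sum of the 6 terms: H(X,Y) = 2.1596 bits

Chain rule check:
  H(X) + H(Y|X) = 1.2128 + 0.9468 = 2.1596 bits
  H(X,Y) = 2.1596 bits
✓ Chain rule verified.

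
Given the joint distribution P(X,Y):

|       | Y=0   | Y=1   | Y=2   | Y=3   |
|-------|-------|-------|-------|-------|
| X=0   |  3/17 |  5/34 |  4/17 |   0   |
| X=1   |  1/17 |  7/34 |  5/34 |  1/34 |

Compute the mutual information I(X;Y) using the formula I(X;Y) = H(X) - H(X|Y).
0.0857 bits

I(X;Y) = H(X) - H(X|Y)

Marginal of X (row sums):
  P(X=0) = 3/17 + 5/34 + 4/17 + 0 = 19/34
  P(X=1) = 1/17 + 7/34 + 5/34 + 1/34 = 15/34
H(X) = -[(19/34)·log₂(19/34) + (15/34)·log₂(15/34)]
  = 0.4692 + 0.5208 = 0.9900 bits

Marginal of Y (column sums):
  P(Y=0) = 3/17 + 1/17 = 4/17
  P(Y=1) = 5/34 + 7/34 = 6/17
  P(Y=2) = 4/17 + 5/34 = 13/34
  P(Y=3) = 0 + 1/34 = 1/34
H(X|Y) = Σ_y P(y)·H(X|Y=y):
  Y=0: P(Y=0) = 4/17, P(X|Y=0) = (3/4, 1/4) → H(X|Y=0) = 0.8113
  Y=1: P(Y=1) = 6/17, P(X|Y=1) = (5/12, 7/12) → H(X|Y=1) = 0.9799
  Y=2: P(Y=2) = 13/34, P(X|Y=2) = (8/13, 5/13) → H(X|Y=2) = 0.9612
  Y=3: P(Y=3) = 1/34, P(X|Y=3) = (0, 1) → H(X|Y=3) = 0.0000
H(X|Y) = (4/17)·0.8113 + (6/17)·0.9799 + (13/34)·0.9612 + (1/34)·0.0000 = 0.9043 bits

I(X;Y) = H(X) - H(X|Y) = 0.9900 - 0.9043 = 0.0857 bits

Cross-check via I(X;Y) = H(X) + H(Y) - H(X,Y): computing H(Y) from the column sums and H(X,Y) from the 8 cells in the same way gives H(Y) = 1.7014 bits and H(X,Y) = 2.6057 bits, so
I(X;Y) = 0.9900 + 1.7014 - 2.6057 = 0.0857 bits ✓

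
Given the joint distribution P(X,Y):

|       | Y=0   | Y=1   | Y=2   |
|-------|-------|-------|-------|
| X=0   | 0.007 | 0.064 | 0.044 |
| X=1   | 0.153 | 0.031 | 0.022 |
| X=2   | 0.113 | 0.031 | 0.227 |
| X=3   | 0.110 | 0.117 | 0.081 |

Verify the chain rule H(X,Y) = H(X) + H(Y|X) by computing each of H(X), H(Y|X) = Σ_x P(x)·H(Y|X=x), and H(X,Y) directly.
H(X) = 1.8824 bits, H(Y|X) = 1.3133 bits, H(X,Y) = 3.1957 bits

Marginal of X (row sums):
  P(X=0) = 0.007 + 0.064 + 0.044 = 0.115
  P(X=1) = 0.153 + 0.031 + 0.022 = 0.206
  P(X=2) = 0.113 + 0.031 + 0.227 = 0.371
  P(X=3) = 0.110 + 0.117 + 0.081 = 0.308
H(X) = -[0.115·log₂(0.115) + 0.206·log₂(0.206) + 0.371·log₂(0.371) + 0.308·log₂(0.308)]
  = 0.358834 + 0.469532 + 0.530719 + 0.523291 = 1.8824 bits

H(Y|X) = Σ_x P(x)·H(Y|X=x):
  X=0: P(X=0) = 0.115, P(Y|X=0) = (7/115, 64/115, 44/115) → H(Y|X=0) = 1.246651
  X=1: P(X=1) = 0.206, P(Y|X=1) = (153/206, 31/206, 11/103) → H(Y|X=1) = 1.074520
  X=2: P(X=2) = 0.371, P(Y|X=2) = (113/371, 31/371, 227/371) → H(Y|X=2) = 1.255257
  X=3: P(X=3) = 0.308, P(Y|X=3) = (5/14, 117/308, 81/308) → H(Y|X=3) = 1.567728
H(Y|X) = 0.115·1.246651 + 0.206·1.074520 + 0.371·1.255257 + 0.308·1.567728 = 1.3133 bits

H(X,Y) = -Σ_{x,y} P(x,y) log₂ P(x,y). Per-cell terms -P(x,y)·log₂P(x,y):
  X=0: 0.050109, 0.253810, 0.198280
  X=1: 0.414385, 0.155359, 0.121140
  X=2: 0.355453, 0.155359, 0.485607
  X=3: 0.350287, 0.362164, 0.293701
Sum of the 12 terms: H(X,Y) = 3.1957 bits

Chain rule check:
  H(X) + H(Y|X) = 1.8824 + 1.3133 = 3.1957 bits
  H(X,Y) = 3.1957 bits
✓ Chain rule verified.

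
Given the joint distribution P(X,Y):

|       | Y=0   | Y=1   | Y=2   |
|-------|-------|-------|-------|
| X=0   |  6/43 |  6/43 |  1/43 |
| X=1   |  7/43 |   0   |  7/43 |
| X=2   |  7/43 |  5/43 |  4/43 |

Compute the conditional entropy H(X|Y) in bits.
1.3472 bits

H(X|Y) = H(X,Y) - H(Y)

H(X,Y) = -Σ_{x,y} P(x,y) log₂ P(x,y). Per-cell terms -P(x,y)·log₂P(x,y):
  X=0: 0.3965, 0.3965, 0.1262
  X=1: 0.4263, 0.0000, 0.4263
  X=2: 0.4263, 0.3610, 0.3187
  (cells with P = 0 contribute 0)
Sum of the 9 terms: H(X,Y) = 2.8778 bits

Marginal of Y (column sums):
  P(Y=0) = 6/43 + 7/43 + 7/43 = 20/43
  P(Y=1) = 6/43 + 0 + 5/43 = 11/43
  P(Y=2) = 1/43 + 7/43 + 4/43 = 12/43
H(Y) = -[(20/43)·log₂(20/43) + (11/43)·log₂(11/43) + (12/43)·log₂(12/43)]
  = 0.5136 + 0.5031 + 0.5139 = 1.5306 bits

H(X|Y) = H(X,Y) - H(Y) = 2.8778 - 1.5306 = 1.3472 bits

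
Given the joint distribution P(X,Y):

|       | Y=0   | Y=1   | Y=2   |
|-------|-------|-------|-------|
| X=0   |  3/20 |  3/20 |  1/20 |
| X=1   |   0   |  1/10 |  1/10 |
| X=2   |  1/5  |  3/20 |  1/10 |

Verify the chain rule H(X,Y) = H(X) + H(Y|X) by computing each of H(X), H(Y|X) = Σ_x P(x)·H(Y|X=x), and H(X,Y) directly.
H(X) = 1.5129 bits, H(Y|X) = 1.3958 bits, H(X,Y) = 2.9087 bits

Marginal of X (row sums):
  P(X=0) = 3/20 + 3/20 + 1/20 = 7/20
  P(X=1) = 0 + 1/10 + 1/10 = 1/5
  P(X=2) = 1/5 + 3/20 + 1/10 = 9/20
H(X) = -[(7/20)·log₂(7/20) + (1/5)·log₂(1/5) + (9/20)·log₂(9/20)]
  = 0.53010 + 0.46439 + 0.51840 = 1.5129 bits

H(Y|X) = Σ_x P(x)·H(Y|X=x):
  X=0: P(X=0) = 7/20, P(Y|X=0) = (3/7, 3/7, 1/7) → H(Y|X=0) = 1.44882
  X=1: P(X=1) = 1/5, P(Y|X=1) = (0, 1/2, 1/2) → H(Y|X=1) = 1.00000
  X=2: P(X=2) = 9/20, P(Y|X=2) = (4/9, 1/3, 2/9) → H(Y|X=2) = 1.53049
H(Y|X) = (7/20)·1.44882 + (1/5)·1.00000 + (9/20)·1.53049 = 1.3958 bits

H(X,Y) = -Σ_{x,y} P(x,y) log₂ P(x,y). Per-cell terms -P(x,y)·log₂P(x,y):
  X=0: 0.41054, 0.41054, 0.21610
  X=1: 0.00000, 0.33219, 0.33219
  X=2: 0.46439, 0.41054, 0.33219
  (cells with P = 0 contribute 0)
Sum of the 9 terms: H(X,Y) = 2.9087 bits

Chain rule check:
  H(X) + H(Y|X) = 1.5129 + 1.3958 = 2.9087 bits
  H(X,Y) = 2.9087 bits
✓ Chain rule verified.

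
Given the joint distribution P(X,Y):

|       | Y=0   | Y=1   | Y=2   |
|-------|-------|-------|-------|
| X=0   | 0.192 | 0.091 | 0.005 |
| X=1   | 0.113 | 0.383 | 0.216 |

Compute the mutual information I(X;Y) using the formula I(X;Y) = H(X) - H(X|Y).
0.2071 bits

I(X;Y) = H(X) - H(X|Y)

Marginal of X (row sums):
  P(X=0) = 0.192 + 0.091 + 0.005 = 0.288
  P(X=1) = 0.113 + 0.383 + 0.216 = 0.712
H(X) = -[0.288·log₂(0.288) + 0.712·log₂(0.712)]
  = 0.5172 + 0.3489 = 0.8661 bits

Marginal of Y (column sums):
  P(Y=0) = 0.192 + 0.113 = 0.305
  P(Y=1) = 0.091 + 0.383 = 0.474
  P(Y=2) = 0.005 + 0.216 = 0.221
H(X|Y) = Σ_y P(y)·H(X|Y=y):
  Y=0: P(Y=0) = 0.305, P(X|Y=0) = (192/305, 113/305) → H(X|Y=0) = 0.9510
  Y=1: P(Y=1) = 0.474, P(X|Y=1) = (91/474, 383/474) → H(X|Y=1) = 0.7056
  Y=2: P(Y=2) = 0.221, P(X|Y=2) = (5/221, 216/221) → H(X|Y=2) = 0.1559
H(X|Y) = 0.305·0.9510 + 0.474·0.7056 + 0.221·0.1559 = 0.6590 bits

I(X;Y) = H(X) - H(X|Y) = 0.8661 - 0.6590 = 0.2071 bits

Cross-check via I(X;Y) = H(X) + H(Y) - H(X,Y): computing H(Y) from the column sums and H(X,Y) from the 6 cells in the same way gives H(Y) = 1.5143 bits and H(X,Y) = 2.1733 bits, so
I(X;Y) = 0.8661 + 1.5143 - 2.1733 = 0.2071 bits ✓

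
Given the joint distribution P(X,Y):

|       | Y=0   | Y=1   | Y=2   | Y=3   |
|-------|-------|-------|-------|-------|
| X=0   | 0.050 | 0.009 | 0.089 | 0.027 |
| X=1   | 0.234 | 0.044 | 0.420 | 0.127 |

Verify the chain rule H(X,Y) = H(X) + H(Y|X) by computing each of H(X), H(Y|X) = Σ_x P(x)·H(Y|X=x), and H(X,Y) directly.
H(X) = 0.6690 bits, H(Y|X) = 1.6519 bits, H(X,Y) = 2.3209 bits

Marginal of X (row sums):
  P(X=0) = 0.050 + 0.009 + 0.089 + 0.027 = 0.175
  P(X=1) = 0.234 + 0.044 + 0.420 + 0.127 = 0.825
H(X) = -[0.175·log₂(0.175) + 0.825·log₂(0.825)]
  = 0.44005 + 0.22897 = 0.6690 bits

H(Y|X) = Σ_x P(x)·H(Y|X=x):
  X=0: P(X=0) = 0.175, P(Y|X=0) = (2/7, 9/175, 89/175, 27/175) → H(Y|X=0) = 1.64867
  X=1: P(X=1) = 0.825, P(Y|X=1) = (78/275, 4/75, 28/55, 127/825) → H(Y|X=1) = 1.65258
H(Y|X) = 0.175·1.64867 + 0.825·1.65258 = 1.6519 bits

H(X,Y) = -Σ_{x,y} P(x,y) log₂ P(x,y). Per-cell terms -P(x,y)·log₂P(x,y):
  X=0: 0.21610, 0.06116, 0.31061, 0.14069
  X=1: 0.49033, 0.19828, 0.52565, 0.37809
Sum of the 8 terms: H(X,Y) = 2.3209 bits

Chain rule check:
  H(X) + H(Y|X) = 0.6690 + 1.6519 = 2.3209 bits
  H(X,Y) = 2.3209 bits
✓ Chain rule verified.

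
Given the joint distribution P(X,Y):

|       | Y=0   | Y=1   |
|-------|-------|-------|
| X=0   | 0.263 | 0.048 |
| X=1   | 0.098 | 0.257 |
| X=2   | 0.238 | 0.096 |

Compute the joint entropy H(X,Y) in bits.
2.3667 bits

H(X,Y) = -Σ_{x,y} P(x,y) log₂ P(x,y). Per-cell terms -P(x,y)·log₂P(x,y):
  X=0: 0.50677, 0.21028
  X=1: 0.32841, 0.50376
  X=2: 0.49289, 0.32456
Sum of the 6 terms: H(X,Y) = 2.3667 bits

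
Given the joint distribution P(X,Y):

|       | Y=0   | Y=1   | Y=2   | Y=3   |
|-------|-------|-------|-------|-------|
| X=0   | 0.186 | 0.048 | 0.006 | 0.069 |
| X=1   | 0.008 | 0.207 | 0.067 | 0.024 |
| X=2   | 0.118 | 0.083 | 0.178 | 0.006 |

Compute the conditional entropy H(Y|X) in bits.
1.4614 bits

H(Y|X) = H(X,Y) - H(X)

H(X,Y) = -Σ_{x,y} P(x,y) log₂ P(x,y). Per-cell terms -P(x,y)·log₂P(x,y):
  X=0: 0.45135, 0.21028, 0.04428, 0.26615
  X=1: 0.05573, 0.47037, 0.26128, 0.12914
  X=2: 0.36381, 0.29803, 0.44323, 0.04428
Sum of the 12 terms: H(X,Y) = 3.0379 bits

Marginal of X (row sums):
  P(X=0) = 0.186 + 0.048 + 0.006 + 0.069 = 0.309
  P(X=1) = 0.008 + 0.207 + 0.067 + 0.024 = 0.306
  P(X=2) = 0.118 + 0.083 + 0.178 + 0.006 = 0.385
H(X) = -[0.309·log₂(0.309) + 0.306·log₂(0.306) + 0.385·log₂(0.385)]
  = 0.52355 + 0.52277 + 0.53017 = 1.5765 bits

H(Y|X) = H(X,Y) - H(X) = 3.0379 - 1.5765 = 1.4614 bits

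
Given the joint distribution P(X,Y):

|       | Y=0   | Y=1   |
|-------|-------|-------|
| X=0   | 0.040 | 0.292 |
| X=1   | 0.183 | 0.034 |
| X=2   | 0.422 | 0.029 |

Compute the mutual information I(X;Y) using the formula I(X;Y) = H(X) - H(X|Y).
0.4711 bits

I(X;Y) = H(X) - H(X|Y)

Marginal of X (row sums):
  P(X=0) = 0.040 + 0.292 = 0.332
  P(X=1) = 0.183 + 0.034 = 0.217
  P(X=2) = 0.422 + 0.029 = 0.451
H(X) = -[0.332·log₂(0.332) + 0.217·log₂(0.217) + 0.451·log₂(0.451)]
  = 0.528127 + 0.478319 + 0.518109 = 1.524555 bits

Marginal of Y (column sums):
  P(Y=0) = 0.040 + 0.183 + 0.422 = 0.645
  P(Y=1) = 0.292 + 0.034 + 0.029 = 0.355
H(X|Y) = Σ_y P(y)·H(X|Y=y):
  Y=0: P(Y=0) = 0.645, P(X|Y=0) = (8/129, 61/215, 422/645) → H(X|Y=0) = 1.164854
  Y=1: P(Y=1) = 0.355, P(X|Y=1) = (292/355, 34/355, 29/355) → H(X|Y=1) = 0.851157
H(X|Y) = 0.645·1.164854 + 0.355·0.851157 = 1.053492 bits

I(X;Y) = H(X) - H(X|Y) = 1.524555 - 1.053492 = 0.4711 bits

Cross-check via I(X;Y) = H(X) + H(Y) - H(X,Y): computing H(Y) from the column sums and H(X,Y) from the 6 cells in the same way gives H(Y) = 0.938454 bits and H(X,Y) = 1.991946 bits, so
I(X;Y) = 1.524555 + 0.938454 - 1.991946 = 0.4711 bits ✓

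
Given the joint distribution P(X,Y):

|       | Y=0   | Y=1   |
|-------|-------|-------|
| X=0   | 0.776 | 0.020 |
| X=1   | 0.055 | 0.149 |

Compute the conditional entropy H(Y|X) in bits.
0.3063 bits

H(Y|X) = H(X,Y) - H(X)

H(X,Y) = -Σ_{x,y} P(x,y) log₂ P(x,y). Per-cell terms -P(x,y)·log₂P(x,y):
  X=0: 0.28392, 0.11288
  X=1: 0.23014, 0.40925
Sum of the 4 terms: H(X,Y) = 1.0362 bits

Marginal of X (row sums):
  P(X=0) = 0.776 + 0.020 = 0.796
  P(X=1) = 0.055 + 0.149 = 0.204
H(X) = -[0.796·log₂(0.796) + 0.204·log₂(0.204)]
  = 0.26201 + 0.46785 = 0.7299 bits

H(Y|X) = H(X,Y) - H(X) = 1.0362 - 0.7299 = 0.3063 bits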